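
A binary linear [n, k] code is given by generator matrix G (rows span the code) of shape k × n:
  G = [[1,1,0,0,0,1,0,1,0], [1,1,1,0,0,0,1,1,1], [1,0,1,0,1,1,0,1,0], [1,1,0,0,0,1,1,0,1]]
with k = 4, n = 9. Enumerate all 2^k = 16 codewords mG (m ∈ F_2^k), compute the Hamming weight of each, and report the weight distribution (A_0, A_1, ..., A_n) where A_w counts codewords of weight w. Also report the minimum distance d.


Weight distribution: A_0 = 1, A_2 = 1, A_3 = 4, A_4 = 3, A_5 = 4, A_6 = 3. Minimum distance d = 2.

Enumerate all 2^4 = 16 messages m ∈ F_2^4.
For each, compute codeword c = mG in F_2^9, then tally its weight.
  m = 0000 → c = 000000000, weight = 0.
  m = 1000 → c = 110001010, weight = 4.
  m = 0100 → c = 111000111, weight = 6.
  m = 1100 → c = 001001101, weight = 4.
  m = 0010 → c = 101011010, weight = 5.
  m = 1010 → c = 011010000, weight = 3.
  m = 0110 → c = 010011101, weight = 5.
  m = 1110 → c = 100010111, weight = 5.
  m = 0001 → c = 110001101, weight = 5.
  m = 1001 → c = 000000111, weight = 3.
  m = 0101 → c = 001001010, weight = 3.
  m = 1101 → c = 111000000, weight = 3.
  m = 0011 → c = 011010111, weight = 6.
  m = 1011 → c = 101011101, weight = 6.
  m = 0111 → c = 100010000, weight = 2.
  m = 1111 → c = 010011010, weight = 4.
Tally weights:
  weight 0: 1 codewords.
  weight 2: 1 codewords.
  weight 3: 4 codewords.
  weight 4: 3 codewords.
  weight 5: 4 codewords.
  weight 6: 3 codewords.
Minimum distance d = smallest w > 0 with A_w > 0 = 2.
Sanity: Σ A_w = 16 = 2^4 = 16 ✓.


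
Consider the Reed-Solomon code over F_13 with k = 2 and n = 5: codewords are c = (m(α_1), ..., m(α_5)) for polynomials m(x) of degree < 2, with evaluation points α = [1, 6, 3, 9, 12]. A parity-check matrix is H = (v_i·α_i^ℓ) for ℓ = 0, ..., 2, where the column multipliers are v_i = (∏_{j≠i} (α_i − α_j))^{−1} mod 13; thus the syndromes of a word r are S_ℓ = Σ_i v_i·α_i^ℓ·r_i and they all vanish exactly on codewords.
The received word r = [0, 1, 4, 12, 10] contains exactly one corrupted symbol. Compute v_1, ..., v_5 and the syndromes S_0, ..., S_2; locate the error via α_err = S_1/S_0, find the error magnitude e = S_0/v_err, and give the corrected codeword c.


S = (1, 3, 9), error at position 3, error magnitude e = 1, c = [0, 1, 3, 12, 10].

Step 1: column multipliers v_i = (∏_{j≠i}(α_i − α_j))^{−1} mod 13.
  i = 1 (α = 1): (1−6)(1−3)(1−9)(1−12) = (−5)·(−2)·(−8)·(−11) = 880 ≡ 9, so v_1 = 9^{−1} = 3 (mod 13).
  i = 2 (α = 6): (6−1)(6−3)(6−9)(6−12) = 5·3·(−3)·(−6) = 270 ≡ 10, so v_2 = 10^{−1} = 4 (mod 13).
  i = 3 (α = 3): (3−1)(3−6)(3−9)(3−12) = 2·(−3)·(−6)·(−9) = −324 ≡ 1, so v_3 = 1^{−1} = 1 (mod 13).
  i = 4 (α = 9): (9−1)(9−6)(9−3)(9−12) = 8·3·6·(−3) = −432 ≡ 10, so v_4 = 10^{−1} = 4 (mod 13).
  i = 5 (α = 12): (12−1)(12−6)(12−3)(12−9) = 11·6·9·3 = 1782 ≡ 1, so v_5 = 1^{−1} = 1 (mod 13).
  v = [3, 4, 1, 4, 1].
Step 2: syndromes of r = [0, 1, 4, 12, 10] (all sums mod 13).
  S_0 = Σ v_i r_i = 3·0 + 4·1 + 1·4 + 4·12 + 1·10 = 66 ≡ 1.
  S_1 = Σ v_i α_i r_i = 3·1·0 + 4·6·1 + 1·3·4 + 4·9·12 + 1·12·10 = 588 ≡ 3.
  α_i^2 mod 13 = [1, 10, 9, 3, 1].
  S_2 = Σ v_i α_i^2 r_i = 3·1·0 + 4·10·1 + 1·9·4 + 4·3·12 + 1·1·10 = 230 ≡ 9.
  S = (1, 3, 9) ≠ 0, so r is not a codeword (an error is present).
Step 3: locate the error. For a single error e at position i, S_ℓ = v_i·e·α_i^ℓ, so α_err = S_1/S_0.
  S_0^{−1} = 1^{−1} = 1 (mod 13), so α_err = 3·1 = 3 ≡ 3 = α_3. Error position i = 3.
  Consistency check: S_2/S_1 = 9·9 = 81 ≡ 3 = α_err ✓ (single-error assumption holds).
Step 4: error magnitude e = S_0/v_3 = S_0·∏_{j≠3}(α_3 − α_j) = 1·1 = 1 ≡ 1 (mod 13).
Step 5: correct position 3: c_3 = r_3 − e = 4 − 1 ≡ 3 (mod 13). Hence c = [0, 1, 3, 12, 10].
  Check: interpolating c through the α_i gives m(x) = 5 + 8·x (degree < 2) with m(α_i) = c_i for every i, so c is indeed a codeword.


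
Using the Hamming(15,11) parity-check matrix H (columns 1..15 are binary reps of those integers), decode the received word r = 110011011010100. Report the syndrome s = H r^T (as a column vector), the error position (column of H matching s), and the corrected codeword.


s = (0, 1, 1, 1)^T, error position = 7, corrected codeword c = 110011111010100

Compute s = H r^T mod 2 one row at a time:
  s_1 = 1 + 1 + 0 + 1 + 0 + 1 + 0 + 0 = 4 ≡ 0 (mod 2).
  s_2 = 0 + 1 + 1 + 0 + 0 + 1 + 0 + 0 = 3 ≡ 1 (mod 2).
  s_3 = 1 + 0 + 1 + 0 + 0 + 1 + 0 + 0 = 3 ≡ 1 (mod 2).
  s_4 = 1 + 0 + 1 + 0 + 1 + 1 + 1 + 0 = 5 ≡ 1 (mod 2).
s = (0, 1, 1, 1)^T — this equals column 7 of H (binary 0111), so error is at position 7.
Correct: flip bit 7 of r = 110011011010100 to get c = 110011111010100.


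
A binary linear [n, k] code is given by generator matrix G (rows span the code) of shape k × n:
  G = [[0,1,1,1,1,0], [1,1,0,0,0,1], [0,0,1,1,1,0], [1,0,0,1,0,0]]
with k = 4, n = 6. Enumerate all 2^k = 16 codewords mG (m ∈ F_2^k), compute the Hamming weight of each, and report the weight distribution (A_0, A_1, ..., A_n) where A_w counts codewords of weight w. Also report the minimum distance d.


Weight distribution: A_0 = 1, A_1 = 1, A_2 = 3, A_3 = 6, A_4 = 3, A_5 = 1, A_6 = 1. Minimum distance d = 1.

Enumerate all 2^4 = 16 messages m ∈ F_2^4.
For each, compute codeword c = mG in F_2^6, then tally its weight.
  m = 0000 → c = 000000, weight = 0.
  m = 1000 → c = 011110, weight = 4.
  m = 0100 → c = 110001, weight = 3.
  m = 1100 → c = 101111, weight = 5.
  m = 0010 → c = 001110, weight = 3.
  m = 1010 → c = 010000, weight = 1.
  m = 0110 → c = 111111, weight = 6.
  m = 1110 → c = 100001, weight = 2.
  m = 0001 → c = 100100, weight = 2.
  m = 1001 → c = 111010, weight = 4.
  m = 0101 → c = 010101, weight = 3.
  m = 1101 → c = 001011, weight = 3.
  m = 0011 → c = 101010, weight = 3.
  m = 1011 → c = 110100, weight = 3.
  m = 0111 → c = 011011, weight = 4.
  m = 1111 → c = 000101, weight = 2.
Tally weights:
  weight 0: 1 codewords.
  weight 1: 1 codewords.
  weight 2: 3 codewords.
  weight 3: 6 codewords.
  weight 4: 3 codewords.
  weight 5: 1 codewords.
  weight 6: 1 codewords.
Minimum distance d = smallest w > 0 with A_w > 0 = 1.
Sanity: Σ A_w = 16 = 2^4 = 16 ✓.


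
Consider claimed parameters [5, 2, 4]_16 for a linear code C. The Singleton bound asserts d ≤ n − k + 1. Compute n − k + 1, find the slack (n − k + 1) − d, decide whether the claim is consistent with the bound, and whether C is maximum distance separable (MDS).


Singleton RHS = n − k + 1 = 4, slack = 0, bound satisfied, MDS.

Singleton bound: d ≤ n − k + 1.
Here n = 5, k = 2, so n − k + 1 = 4.
Given d = 4, check d ≤ 4: YES.
Slack = (n − k + 1) − d = 0.
The code is MDS (slack = 0).
Description: the claimed parameters are [5, 2, 4]_16; such a code would be MDS (meets Singleton bound).


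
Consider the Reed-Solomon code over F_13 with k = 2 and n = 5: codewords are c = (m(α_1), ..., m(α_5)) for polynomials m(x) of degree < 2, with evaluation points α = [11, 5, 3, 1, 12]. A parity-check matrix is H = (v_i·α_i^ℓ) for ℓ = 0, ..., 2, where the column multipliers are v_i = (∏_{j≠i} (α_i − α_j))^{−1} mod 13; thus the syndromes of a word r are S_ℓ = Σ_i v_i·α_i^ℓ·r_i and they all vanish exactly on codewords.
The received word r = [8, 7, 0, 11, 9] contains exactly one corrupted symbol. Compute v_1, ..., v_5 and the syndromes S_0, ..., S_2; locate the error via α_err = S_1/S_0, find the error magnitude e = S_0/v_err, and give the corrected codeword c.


S = (4, 7, 9), error at position 2, error magnitude e = 5, c = [8, 2, 0, 11, 9].

Step 1: column multipliers v_i = (∏_{j≠i}(α_i − α_j))^{−1} mod 13.
  i = 1 (α = 11): (11−5)(11−3)(11−1)(11−12) = 6·8·10·(−1) = −480 ≡ 1, so v_1 = 1^{−1} = 1 (mod 13).
  i = 2 (α = 5): (5−11)(5−3)(5−1)(5−12) = (−6)·2·4·(−7) = 336 ≡ 11, so v_2 = 11^{−1} = 6 (mod 13).
  i = 3 (α = 3): (3−11)(3−5)(3−1)(3−12) = (−8)·(−2)·2·(−9) = −288 ≡ 11, so v_3 = 11^{−1} = 6 (mod 13).
  i = 4 (α = 1): (1−11)(1−5)(1−3)(1−12) = (−10)·(−4)·(−2)·(−11) = 880 ≡ 9, so v_4 = 9^{−1} = 3 (mod 13).
  i = 5 (α = 12): (12−11)(12−5)(12−3)(12−1) = 1·7·9·11 = 693 ≡ 4, so v_5 = 4^{−1} = 10 (mod 13).
  v = [1, 6, 6, 3, 10].
Step 2: syndromes of r = [8, 7, 0, 11, 9] (all sums mod 13).
  S_0 = Σ v_i r_i = 1·8 + 6·7 + 6·0 + 3·11 + 10·9 = 173 ≡ 4.
  S_1 = Σ v_i α_i r_i = 1·11·8 + 6·5·7 + 6·3·0 + 3·1·11 + 10·12·9 = 1411 ≡ 7.
  α_i^2 mod 13 = [4, 12, 9, 1, 1].
  S_2 = Σ v_i α_i^2 r_i = 1·4·8 + 6·12·7 + 6·9·0 + 3·1·11 + 10·1·9 = 659 ≡ 9.
  S = (4, 7, 9) ≠ 0, so r is not a codeword (an error is present).
Step 3: locate the error. For a single error e at position i, S_ℓ = v_i·e·α_i^ℓ, so α_err = S_1/S_0.
  S_0^{−1} = 4^{−1} = 10 (mod 13), so α_err = 7·10 = 70 ≡ 5 = α_2. Error position i = 2.
  Consistency check: S_2/S_1 = 9·2 = 18 ≡ 5 = α_err ✓ (single-error assumption holds).
Step 4: error magnitude e = S_0/v_2 = S_0·∏_{j≠2}(α_2 − α_j) = 4·11 = 44 ≡ 5 (mod 13).
Step 5: correct position 2: c_2 = r_2 − e = 7 − 5 ≡ 2 (mod 13). Hence c = [8, 2, 0, 11, 9].
  Check: interpolating c through the α_i gives m(x) = 10 + 1·x (degree < 2) with m(α_i) = c_i for every i, so c is indeed a codeword.


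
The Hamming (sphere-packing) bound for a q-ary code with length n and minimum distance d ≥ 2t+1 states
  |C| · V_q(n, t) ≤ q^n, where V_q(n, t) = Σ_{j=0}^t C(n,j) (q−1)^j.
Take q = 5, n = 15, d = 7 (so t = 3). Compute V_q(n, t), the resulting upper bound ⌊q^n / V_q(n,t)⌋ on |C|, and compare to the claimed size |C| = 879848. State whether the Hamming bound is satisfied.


V_q(n, t) = 30861, q^n = 30517578125, Hamming bound = 988871, |C| = 879848 ≤ bound (satisfied).

Step 1: Compute V_q(n, t) = Σ_{j=0}^3 C(n, j) (q−1)^j.
  j = 0: C(15,0)·(4)^0 = 1·1 = 1.
  j = 1: C(15,1)·(4)^1 = 15·4 = 60.
  j = 2: C(15,2)·(4)^2 = 105·16 = 1680.
  j = 3: C(15,3)·(4)^3 = 455·64 = 29120.
  V_q(n, t) = 1 + 60 + 1680 + 29120 = 30861.
Step 2: q^n = 5^15 = 30517578125.
Step 3: Hamming bound ⌊q^n / V_q(n,t)⌋ = ⌊30517578125/30861⌋ = 988871.
Step 4: Compare |C| = 879848 to 988871: satisfied.
The claimed |C| lies below the Hamming bound.


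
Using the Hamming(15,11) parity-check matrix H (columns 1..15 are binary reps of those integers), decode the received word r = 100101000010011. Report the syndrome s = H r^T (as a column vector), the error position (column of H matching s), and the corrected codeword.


s = (1, 0, 0, 1)^T, error position = 9, corrected codeword c = 100101001010011

Compute s = H r^T mod 2 one row at a time:
  s_1 = 0 + 0 + 0 + 1 + 0 + 0 + 1 + 1 = 3 ≡ 1 (mod 2).
  s_2 = 1 + 0 + 1 + 0 + 0 + 0 + 1 + 1 = 4 ≡ 0 (mod 2).
  s_3 = 0 + 0 + 1 + 0 + 0 + 1 + 1 + 1 = 4 ≡ 0 (mod 2).
  s_4 = 1 + 0 + 0 + 0 + 0 + 1 + 0 + 1 = 3 ≡ 1 (mod 2).
s = (1, 0, 0, 1)^T — this equals column 9 of H (binary 1001), so error is at position 9.
Correct: flip bit 9 of r = 100101000010011 to get c = 100101001010011.


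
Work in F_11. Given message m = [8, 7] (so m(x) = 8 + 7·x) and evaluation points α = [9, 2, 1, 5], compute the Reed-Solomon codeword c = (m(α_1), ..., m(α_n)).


c = [5, 0, 4, 10]

Message polynomial: m(x) = 8 + 7·x (mod 11).
For each evaluation point α_i, compute m(α_i) mod 11:
  α_1 = 9: Horner steps 7 → 5, so m(9) = 5.
  α_2 = 2: Horner steps 7 → 0, so m(2) = 0.
  α_3 = 1: Horner steps 7 → 4, so m(1) = 4.
  α_4 = 5: Horner steps 7 → 10, so m(5) = 10.
Codeword c = [5, 0, 4, 10] ∈ F_11^4.


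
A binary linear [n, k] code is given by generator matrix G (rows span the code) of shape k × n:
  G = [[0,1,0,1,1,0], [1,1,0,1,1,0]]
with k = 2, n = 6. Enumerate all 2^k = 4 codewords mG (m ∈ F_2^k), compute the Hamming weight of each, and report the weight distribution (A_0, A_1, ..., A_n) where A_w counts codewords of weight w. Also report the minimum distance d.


Weight distribution: A_0 = 1, A_1 = 1, A_3 = 1, A_4 = 1. Minimum distance d = 1.

Enumerate all 2^2 = 4 messages m ∈ F_2^2.
For each, compute codeword c = mG in F_2^6, then tally its weight.
  m = 00 → c = 000000, weight = 0.
  m = 10 → c = 010110, weight = 3.
  m = 01 → c = 110110, weight = 4.
  m = 11 → c = 100000, weight = 1.
Tally weights:
  weight 0: 1 codewords.
  weight 1: 1 codewords.
  weight 3: 1 codewords.
  weight 4: 1 codewords.
Minimum distance d = smallest w > 0 with A_w > 0 = 1.
Sanity: Σ A_w = 4 = 2^2 = 4 ✓.


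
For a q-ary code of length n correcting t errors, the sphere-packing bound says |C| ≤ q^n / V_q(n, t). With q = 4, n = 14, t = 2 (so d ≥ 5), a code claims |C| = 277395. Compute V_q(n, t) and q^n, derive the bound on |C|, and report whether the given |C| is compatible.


V_q(n, t) = 862, q^n = 268435456, Hamming bound = 311410, |C| = 277395 ≤ bound (satisfied).

Step 1: Compute V_q(n, t) = Σ_{j=0}^2 C(n, j) (q−1)^j.
  j = 0: C(14,0)·(3)^0 = 1·1 = 1.
  j = 1: C(14,1)·(3)^1 = 14·3 = 42.
  j = 2: C(14,2)·(3)^2 = 91·9 = 819.
  V_q(n, t) = 1 + 42 + 819 = 862.
Step 2: q^n = 4^14 = 268435456.
Step 3: Hamming bound ⌊q^n / V_q(n,t)⌋ = ⌊268435456/862⌋ = 311410.
Step 4: Compare |C| = 277395 to 311410: satisfied.
The claimed |C| lies below the Hamming bound.


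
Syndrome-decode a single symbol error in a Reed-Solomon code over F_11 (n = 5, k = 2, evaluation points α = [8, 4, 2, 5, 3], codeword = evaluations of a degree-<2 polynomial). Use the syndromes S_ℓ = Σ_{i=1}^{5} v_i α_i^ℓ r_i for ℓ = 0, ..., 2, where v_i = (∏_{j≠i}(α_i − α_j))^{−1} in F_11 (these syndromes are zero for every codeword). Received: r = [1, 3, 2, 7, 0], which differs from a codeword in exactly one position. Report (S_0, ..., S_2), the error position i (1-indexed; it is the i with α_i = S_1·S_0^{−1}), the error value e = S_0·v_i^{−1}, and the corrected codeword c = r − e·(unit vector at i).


S = (2, 8, 10), error at position 2, error magnitude e = 5, c = [1, 9, 2, 7, 0].

Step 1: column multipliers v_i = (∏_{j≠i}(α_i − α_j))^{−1} mod 11.
  i = 1 (α = 8): (8−4)(8−2)(8−5)(8−3) = 4·6·3·5 = 360 ≡ 8, so v_1 = 8^{−1} = 7 (mod 11).
  i = 2 (α = 4): (4−8)(4−2)(4−5)(4−3) = (−4)·2·(−1)·1 = 8 ≡ 8, so v_2 = 8^{−1} = 7 (mod 11).
  i = 3 (α = 2): (2−8)(2−4)(2−5)(2−3) = (−6)·(−2)·(−3)·(−1) = 36 ≡ 3, so v_3 = 3^{−1} = 4 (mod 11).
  i = 4 (α = 5): (5−8)(5−4)(5−2)(5−3) = (−3)·1·3·2 = −18 ≡ 4, so v_4 = 4^{−1} = 3 (mod 11).
  i = 5 (α = 3): (3−8)(3−4)(3−2)(3−5) = (−5)·(−1)·1·(−2) = −10 ≡ 1, so v_5 = 1^{−1} = 1 (mod 11).
  v = [7, 7, 4, 3, 1].
Step 2: syndromes of r = [1, 3, 2, 7, 0] (all sums mod 11).
  S_0 = Σ v_i r_i = 7·1 + 7·3 + 4·2 + 3·7 + 1·0 = 57 ≡ 2.
  S_1 = Σ v_i α_i r_i = 7·8·1 + 7·4·3 + 4·2·2 + 3·5·7 + 1·3·0 = 261 ≡ 8.
  α_i^2 mod 11 = [9, 5, 4, 3, 9].
  S_2 = Σ v_i α_i^2 r_i = 7·9·1 + 7·5·3 + 4·4·2 + 3·3·7 + 1·9·0 = 263 ≡ 10.
  S = (2, 8, 10) ≠ 0, so r is not a codeword (an error is present).
Step 3: locate the error. For a single error e at position i, S_ℓ = v_i·e·α_i^ℓ, so α_err = S_1/S_0.
  S_0^{−1} = 2^{−1} = 6 (mod 11), so α_err = 8·6 = 48 ≡ 4 = α_2. Error position i = 2.
  Consistency check: S_2/S_1 = 10·7 = 70 ≡ 4 = α_err ✓ (single-error assumption holds).
Step 4: error magnitude e = S_0/v_2 = S_0·∏_{j≠2}(α_2 − α_j) = 2·8 = 16 ≡ 5 (mod 11).
Step 5: correct position 2: c_2 = r_2 − e = 3 − 5 ≡ 9 (mod 11). Hence c = [1, 9, 2, 7, 0].
  Check: interpolating c through the α_i gives m(x) = 6 + 9·x (degree < 2) with m(α_i) = c_i for every i, so c is indeed a codeword.


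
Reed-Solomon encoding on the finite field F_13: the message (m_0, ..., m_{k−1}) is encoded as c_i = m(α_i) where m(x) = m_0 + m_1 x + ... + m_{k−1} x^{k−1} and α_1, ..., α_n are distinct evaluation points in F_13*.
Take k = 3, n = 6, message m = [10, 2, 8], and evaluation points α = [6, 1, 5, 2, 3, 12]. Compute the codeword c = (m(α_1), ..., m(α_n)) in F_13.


c = [11, 7, 12, 7, 10, 3]

Message polynomial: m(x) = 10 + 2·x + 8·x^2 (mod 13).
For each evaluation point α_i, compute m(α_i) mod 13:
  α_1 = 6: Horner steps 8 → 11 → 11, so m(6) = 11.
  α_2 = 1: Horner steps 8 → 10 → 7, so m(1) = 7.
  α_3 = 5: Horner steps 8 → 3 → 12, so m(5) = 12.
  α_4 = 2: Horner steps 8 → 5 → 7, so m(2) = 7.
  α_5 = 3: Horner steps 8 → 0 → 10, so m(3) = 10.
  α_6 = 12: Horner steps 8 → 7 → 3, so m(12) = 3.
Codeword c = [11, 7, 12, 7, 10, 3] ∈ F_13^6.


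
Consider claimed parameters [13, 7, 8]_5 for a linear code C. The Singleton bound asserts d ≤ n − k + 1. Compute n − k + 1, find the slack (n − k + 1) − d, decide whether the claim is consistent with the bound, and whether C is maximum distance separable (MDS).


Singleton RHS = n − k + 1 = 7, slack = -1, bound violated (no such code; not MDS).

Singleton bound: d ≤ n − k + 1.
Here n = 13, k = 7, so n − k + 1 = 7.
Given d = 8, check d ≤ 7: NO.
Slack = (n − k + 1) − d = -1.
The slack is negative: d = 8 exceeds n − k + 1 = 7 by 1, so the Singleton bound is violated and no linear [13, 7, 8]_5 code can exist. In particular it is not MDS (MDS requires d = n − k + 1 exactly).
Description: the claimed parameters are [13, 7, 8]_5; such a code would be impossible (violates the Singleton bound).


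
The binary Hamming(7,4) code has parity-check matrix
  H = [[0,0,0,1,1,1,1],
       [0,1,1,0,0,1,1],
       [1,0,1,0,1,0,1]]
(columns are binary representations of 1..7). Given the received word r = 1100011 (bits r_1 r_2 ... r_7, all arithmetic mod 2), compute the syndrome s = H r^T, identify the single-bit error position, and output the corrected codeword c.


s = (0, 1, 0)^T, error position = 2, corrected codeword c = 1000011

Compute s = H r^T mod 2 one row at a time:
  s_1 = 0 + 0 + 1 + 1 = 2 ≡ 0 (mod 2).
  s_2 = 1 + 0 + 1 + 1 = 3 ≡ 1 (mod 2).
  s_3 = 1 + 0 + 0 + 1 = 2 ≡ 0 (mod 2).
s = (0, 1, 0)^T — this equals column 2 of H (binary 010), so error is at position 2.
Correct: flip bit 2 of r = 1100011 to get c = 1000011.


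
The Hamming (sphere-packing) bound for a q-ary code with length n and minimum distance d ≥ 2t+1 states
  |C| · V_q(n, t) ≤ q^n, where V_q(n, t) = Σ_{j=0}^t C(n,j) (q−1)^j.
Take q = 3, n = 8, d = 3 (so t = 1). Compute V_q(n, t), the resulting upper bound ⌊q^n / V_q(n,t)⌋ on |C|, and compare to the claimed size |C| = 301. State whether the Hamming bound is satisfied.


V_q(n, t) = 17, q^n = 6561, Hamming bound = 385, |C| = 301 ≤ bound (satisfied).

Step 1: Compute V_q(n, t) = Σ_{j=0}^1 C(n, j) (q−1)^j.
  j = 0: C(8,0)·(2)^0 = 1·1 = 1.
  j = 1: C(8,1)·(2)^1 = 8·2 = 16.
  V_q(n, t) = 1 + 16 = 17.
Step 2: q^n = 3^8 = 6561.
Step 3: Hamming bound ⌊q^n / V_q(n,t)⌋ = ⌊6561/17⌋ = 385.
Step 4: Compare |C| = 301 to 385: satisfied.
The claimed |C| lies below the Hamming bound.


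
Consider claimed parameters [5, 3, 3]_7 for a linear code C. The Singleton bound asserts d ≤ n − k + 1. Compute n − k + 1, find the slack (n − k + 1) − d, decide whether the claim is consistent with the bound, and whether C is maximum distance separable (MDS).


Singleton RHS = n − k + 1 = 3, slack = 0, bound satisfied, MDS.

Singleton bound: d ≤ n − k + 1.
Here n = 5, k = 3, so n − k + 1 = 3.
Given d = 3, check d ≤ 3: YES.
Slack = (n − k + 1) − d = 0.
The code is MDS (slack = 0).
Description: the claimed parameters are [5, 3, 3]_7; such a code would be MDS (meets Singleton bound).


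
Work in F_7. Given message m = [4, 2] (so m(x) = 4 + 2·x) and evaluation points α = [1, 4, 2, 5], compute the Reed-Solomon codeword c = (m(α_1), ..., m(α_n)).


c = [6, 5, 1, 0]

Message polynomial: m(x) = 4 + 2·x (mod 7).
For each evaluation point α_i, compute m(α_i) mod 7:
  α_1 = 1: Horner steps 2 → 6, so m(1) = 6.
  α_2 = 4: Horner steps 2 → 5, so m(4) = 5.
  α_3 = 2: Horner steps 2 → 1, so m(2) = 1.
  α_4 = 5: Horner steps 2 → 0, so m(5) = 0.
Codeword c = [6, 5, 1, 0] ∈ F_7^4.


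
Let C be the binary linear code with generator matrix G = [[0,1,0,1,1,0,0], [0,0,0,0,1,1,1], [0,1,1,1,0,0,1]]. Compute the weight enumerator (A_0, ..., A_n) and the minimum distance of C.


Weight distribution: A_0 = 1, A_2 = 1, A_3 = 3, A_4 = 2, A_5 = 1. Minimum distance d = 2.

Enumerate all 2^3 = 8 messages m ∈ F_2^3.
For each, compute codeword c = mG in F_2^7, then tally its weight.
  m = 000 → c = 0000000, weight = 0.
  m = 100 → c = 0101100, weight = 3.
  m = 010 → c = 0000111, weight = 3.
  m = 110 → c = 0101011, weight = 4.
  m = 001 → c = 0111001, weight = 4.
  m = 101 → c = 0010101, weight = 3.
  m = 011 → c = 0111110, weight = 5.
  m = 111 → c = 0010010, weight = 2.
Tally weights:
  weight 0: 1 codewords.
  weight 2: 1 codewords.
  weight 3: 3 codewords.
  weight 4: 2 codewords.
  weight 5: 1 codewords.
Minimum distance d = smallest w > 0 with A_w > 0 = 2.
Sanity: Σ A_w = 8 = 2^3 = 8 ✓.


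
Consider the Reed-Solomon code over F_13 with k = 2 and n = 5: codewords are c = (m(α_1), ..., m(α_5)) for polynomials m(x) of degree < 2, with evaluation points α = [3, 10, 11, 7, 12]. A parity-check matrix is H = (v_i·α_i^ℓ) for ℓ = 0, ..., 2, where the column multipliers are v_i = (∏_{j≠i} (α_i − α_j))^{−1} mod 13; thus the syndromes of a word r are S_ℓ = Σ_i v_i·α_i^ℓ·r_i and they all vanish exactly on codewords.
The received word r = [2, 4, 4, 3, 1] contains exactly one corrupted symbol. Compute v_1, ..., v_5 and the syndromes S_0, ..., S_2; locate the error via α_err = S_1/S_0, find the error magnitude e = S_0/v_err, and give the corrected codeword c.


S = (12, 3, 4), error at position 2, error magnitude e = 10, c = [2, 7, 4, 3, 1].

Step 1: column multipliers v_i = (∏_{j≠i}(α_i − α_j))^{−1} mod 13.
  i = 1 (α = 3): (3−10)(3−11)(3−7)(3−12) = (−7)·(−8)·(−4)·(−9) = 2016 ≡ 1, so v_1 = 1^{−1} = 1 (mod 13).
  i = 2 (α = 10): (10−3)(10−11)(10−7)(10−12) = 7·(−1)·3·(−2) = 42 ≡ 3, so v_2 = 3^{−1} = 9 (mod 13).
  i = 3 (α = 11): (11−3)(11−10)(11−7)(11−12) = 8·1·4·(−1) = −32 ≡ 7, so v_3 = 7^{−1} = 2 (mod 13).
  i = 4 (α = 7): (7−3)(7−10)(7−11)(7−12) = 4·(−3)·(−4)·(−5) = −240 ≡ 7, so v_4 = 7^{−1} = 2 (mod 13).
  i = 5 (α = 12): (12−3)(12−10)(12−11)(12−7) = 9·2·1·5 = 90 ≡ 12, so v_5 = 12^{−1} = 12 (mod 13).
  v = [1, 9, 2, 2, 12].
Step 2: syndromes of r = [2, 4, 4, 3, 1] (all sums mod 13).
  S_0 = Σ v_i r_i = 1·2 + 9·4 + 2·4 + 2·3 + 12·1 = 64 ≡ 12.
  S_1 = Σ v_i α_i r_i = 1·3·2 + 9·10·4 + 2·11·4 + 2·7·3 + 12·12·1 = 640 ≡ 3.
  α_i^2 mod 13 = [9, 9, 4, 10, 1].
  S_2 = Σ v_i α_i^2 r_i = 1·9·2 + 9·9·4 + 2·4·4 + 2·10·3 + 12·1·1 = 446 ≡ 4.
  S = (12, 3, 4) ≠ 0, so r is not a codeword (an error is present).
Step 3: locate the error. For a single error e at position i, S_ℓ = v_i·e·α_i^ℓ, so α_err = S_1/S_0.
  S_0^{−1} = 12^{−1} = 12 (mod 13), so α_err = 3·12 = 36 ≡ 10 = α_2. Error position i = 2.
  Consistency check: S_2/S_1 = 4·9 = 36 ≡ 10 = α_err ✓ (single-error assumption holds).
Step 4: error magnitude e = S_0/v_2 = S_0·∏_{j≠2}(α_2 − α_j) = 12·3 = 36 ≡ 10 (mod 13).
Step 5: correct position 2: c_2 = r_2 − e = 4 − 10 ≡ 7 (mod 13). Hence c = [2, 7, 4, 3, 1].
  Check: interpolating c through the α_i gives m(x) = 11 + 10·x (degree < 2) with m(α_i) = c_i for every i, so c is indeed a codeword.


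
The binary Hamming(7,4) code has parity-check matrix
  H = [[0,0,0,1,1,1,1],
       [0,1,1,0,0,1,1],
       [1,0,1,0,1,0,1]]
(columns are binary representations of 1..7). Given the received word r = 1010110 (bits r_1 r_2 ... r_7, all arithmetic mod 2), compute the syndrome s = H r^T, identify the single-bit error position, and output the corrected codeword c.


s = (0, 0, 1)^T, error position = 1, corrected codeword c = 0010110

Compute s = H r^T mod 2 one row at a time:
  s_1 = 0 + 1 + 1 + 0 = 2 ≡ 0 (mod 2).
  s_2 = 0 + 1 + 1 + 0 = 2 ≡ 0 (mod 2).
  s_3 = 1 + 1 + 1 + 0 = 3 ≡ 1 (mod 2).
s = (0, 0, 1)^T — this equals column 1 of H (binary 001), so error is at position 1.
Correct: flip bit 1 of r = 1010110 to get c = 0010110.


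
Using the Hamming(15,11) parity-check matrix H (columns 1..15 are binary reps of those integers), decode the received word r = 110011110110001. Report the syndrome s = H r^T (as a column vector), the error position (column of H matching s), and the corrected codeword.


s = (0, 0, 0, 1)^T, error position = 1, corrected codeword c = 010011110110001

Compute s = H r^T mod 2 one row at a time:
  s_1 = 1 + 0 + 1 + 1 + 0 + 0 + 0 + 1 = 4 ≡ 0 (mod 2).
  s_2 = 0 + 1 + 1 + 1 + 0 + 0 + 0 + 1 = 4 ≡ 0 (mod 2).
  s_3 = 1 + 0 + 1 + 1 + 1 + 1 + 0 + 1 = 6 ≡ 0 (mod 2).
  s_4 = 1 + 0 + 1 + 1 + 0 + 1 + 0 + 1 = 5 ≡ 1 (mod 2).
s = (0, 0, 0, 1)^T — this equals column 1 of H (binary 0001), so error is at position 1.
Correct: flip bit 1 of r = 110011110110001 to get c = 010011110110001.


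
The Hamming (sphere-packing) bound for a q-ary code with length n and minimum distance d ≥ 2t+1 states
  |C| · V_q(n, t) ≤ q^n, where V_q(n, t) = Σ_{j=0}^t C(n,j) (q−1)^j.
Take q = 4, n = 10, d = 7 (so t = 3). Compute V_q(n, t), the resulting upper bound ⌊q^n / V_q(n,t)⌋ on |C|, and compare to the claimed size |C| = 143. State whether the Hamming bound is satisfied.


V_q(n, t) = 3676, q^n = 1048576, Hamming bound = 285, |C| = 143 ≤ bound (satisfied).

Step 1: Compute V_q(n, t) = Σ_{j=0}^3 C(n, j) (q−1)^j.
  j = 0: C(10,0)·(3)^0 = 1·1 = 1.
  j = 1: C(10,1)·(3)^1 = 10·3 = 30.
  j = 2: C(10,2)·(3)^2 = 45·9 = 405.
  j = 3: C(10,3)·(3)^3 = 120·27 = 3240.
  V_q(n, t) = 1 + 30 + 405 + 3240 = 3676.
Step 2: q^n = 4^10 = 1048576.
Step 3: Hamming bound ⌊q^n / V_q(n,t)⌋ = ⌊1048576/3676⌋ = 285.
Step 4: Compare |C| = 143 to 285: satisfied.
The claimed |C| lies below the Hamming bound.


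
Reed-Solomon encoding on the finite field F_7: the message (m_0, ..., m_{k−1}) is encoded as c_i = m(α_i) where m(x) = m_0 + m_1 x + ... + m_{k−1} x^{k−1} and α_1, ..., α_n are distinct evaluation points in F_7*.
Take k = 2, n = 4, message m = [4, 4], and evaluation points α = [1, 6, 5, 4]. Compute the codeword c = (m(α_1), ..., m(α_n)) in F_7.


c = [1, 0, 3, 6]

Message polynomial: m(x) = 4 + 4·x (mod 7).
For each evaluation point α_i, compute m(α_i) mod 7:
  α_1 = 1: Horner steps 4 → 1, so m(1) = 1.
  α_2 = 6: Horner steps 4 → 0, so m(6) = 0.
  α_3 = 5: Horner steps 4 → 3, so m(5) = 3.
  α_4 = 4: Horner steps 4 → 6, so m(4) = 6.
Codeword c = [1, 0, 3, 6] ∈ F_7^4.


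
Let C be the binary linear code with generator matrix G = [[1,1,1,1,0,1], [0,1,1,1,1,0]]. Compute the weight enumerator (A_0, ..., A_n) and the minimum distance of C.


Weight distribution: A_0 = 1, A_3 = 1, A_4 = 1, A_5 = 1. Minimum distance d = 3.

Enumerate all 2^2 = 4 messages m ∈ F_2^2.
For each, compute codeword c = mG in F_2^6, then tally its weight.
  m = 00 → c = 000000, weight = 0.
  m = 10 → c = 111101, weight = 5.
  m = 01 → c = 011110, weight = 4.
  m = 11 → c = 100011, weight = 3.
Tally weights:
  weight 0: 1 codewords.
  weight 3: 1 codewords.
  weight 4: 1 codewords.
  weight 5: 1 codewords.
Minimum distance d = smallest w > 0 with A_w > 0 = 3.
Sanity: Σ A_w = 4 = 2^2 = 4 ✓.


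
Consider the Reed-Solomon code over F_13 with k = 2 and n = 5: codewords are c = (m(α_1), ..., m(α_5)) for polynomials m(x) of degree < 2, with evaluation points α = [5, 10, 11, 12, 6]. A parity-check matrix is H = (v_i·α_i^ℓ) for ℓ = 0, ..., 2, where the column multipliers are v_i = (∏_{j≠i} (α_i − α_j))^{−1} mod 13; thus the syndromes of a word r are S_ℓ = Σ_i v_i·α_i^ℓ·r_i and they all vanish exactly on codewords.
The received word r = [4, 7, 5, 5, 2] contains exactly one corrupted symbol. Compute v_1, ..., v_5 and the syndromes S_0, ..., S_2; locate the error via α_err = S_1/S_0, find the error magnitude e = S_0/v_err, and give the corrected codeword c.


S = (9, 4, 9), error at position 4, error magnitude e = 2, c = [4, 7, 5, 3, 2].

Step 1: column multipliers v_i = (∏_{j≠i}(α_i − α_j))^{−1} mod 13.
  i = 1 (α = 5): (5−10)(5−11)(5−12)(5−6) = (−5)·(−6)·(−7)·(−1) = 210 ≡ 2, so v_1 = 2^{−1} = 7 (mod 13).
  i = 2 (α = 10): (10−5)(10−11)(10−12)(10−6) = 5·(−1)·(−2)·4 = 40 ≡ 1, so v_2 = 1^{−1} = 1 (mod 13).
  i = 3 (α = 11): (11−5)(11−10)(11−12)(11−6) = 6·1·(−1)·5 = −30 ≡ 9, so v_3 = 9^{−1} = 3 (mod 13).
  i = 4 (α = 12): (12−5)(12−10)(12−11)(12−6) = 7·2·1·6 = 84 ≡ 6, so v_4 = 6^{−1} = 11 (mod 13).
  i = 5 (α = 6): (6−5)(6−10)(6−11)(6−12) = 1·(−4)·(−5)·(−6) = −120 ≡ 10, so v_5 = 10^{−1} = 4 (mod 13).
  v = [7, 1, 3, 11, 4].
Step 2: syndromes of r = [4, 7, 5, 5, 2] (all sums mod 13).
  S_0 = Σ v_i r_i = 7·4 + 1·7 + 3·5 + 11·5 + 4·2 = 113 ≡ 9.
  S_1 = Σ v_i α_i r_i = 7·5·4 + 1·10·7 + 3·11·5 + 11·12·5 + 4·6·2 = 1083 ≡ 4.
  α_i^2 mod 13 = [12, 9, 4, 1, 10].
  S_2 = Σ v_i α_i^2 r_i = 7·12·4 + 1·9·7 + 3·4·5 + 11·1·5 + 4·10·2 = 594 ≡ 9.
  S = (9, 4, 9) ≠ 0, so r is not a codeword (an error is present).
Step 3: locate the error. For a single error e at position i, S_ℓ = v_i·e·α_i^ℓ, so α_err = S_1/S_0.
  S_0^{−1} = 9^{−1} = 3 (mod 13), so α_err = 4·3 = 12 ≡ 12 = α_4. Error position i = 4.
  Consistency check: S_2/S_1 = 9·10 = 90 ≡ 12 = α_err ✓ (single-error assumption holds).
Step 4: error magnitude e = S_0/v_4 = S_0·∏_{j≠4}(α_4 − α_j) = 9·6 = 54 ≡ 2 (mod 13).
Step 5: correct position 4: c_4 = r_4 − e = 5 − 2 ≡ 3 (mod 13). Hence c = [4, 7, 5, 3, 2].
  Check: interpolating c through the α_i gives m(x) = 1 + 11·x (degree < 2) with m(α_i) = c_i for every i, so c is indeed a codeword.


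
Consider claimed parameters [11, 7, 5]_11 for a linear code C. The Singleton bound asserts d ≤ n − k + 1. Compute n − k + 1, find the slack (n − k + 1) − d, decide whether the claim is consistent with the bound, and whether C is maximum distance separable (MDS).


Singleton RHS = n − k + 1 = 5, slack = 0, bound satisfied, MDS.

Singleton bound: d ≤ n − k + 1.
Here n = 11, k = 7, so n − k + 1 = 5.
Given d = 5, check d ≤ 5: YES.
Slack = (n − k + 1) − d = 0.
The code is MDS (slack = 0).
Description: the claimed parameters are [11, 7, 5]_11; such a code would be MDS (meets Singleton bound).


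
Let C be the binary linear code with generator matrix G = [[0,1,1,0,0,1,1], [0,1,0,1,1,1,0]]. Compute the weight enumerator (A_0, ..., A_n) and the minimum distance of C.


Weight distribution: A_0 = 1, A_4 = 3. Minimum distance d = 4.

Enumerate all 2^2 = 4 messages m ∈ F_2^2.
For each, compute codeword c = mG in F_2^7, then tally its weight.
  m = 00 → c = 0000000, weight = 0.
  m = 10 → c = 0110011, weight = 4.
  m = 01 → c = 0101110, weight = 4.
  m = 11 → c = 0011101, weight = 4.
Tally weights:
  weight 0: 1 codewords.
  weight 4: 3 codewords.
Minimum distance d = smallest w > 0 with A_w > 0 = 4.
Sanity: Σ A_w = 4 = 2^2 = 4 ✓.


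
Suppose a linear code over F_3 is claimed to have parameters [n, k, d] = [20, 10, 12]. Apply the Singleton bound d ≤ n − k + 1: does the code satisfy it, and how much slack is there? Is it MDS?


Singleton RHS = n − k + 1 = 11, slack = -1, bound violated (no such code; not MDS).

Singleton bound: d ≤ n − k + 1.
Here n = 20, k = 10, so n − k + 1 = 11.
Given d = 12, check d ≤ 11: NO.
Slack = (n − k + 1) − d = -1.
The slack is negative: d = 12 exceeds n − k + 1 = 11 by 1, so the Singleton bound is violated and no linear [20, 10, 12]_3 code can exist. In particular it is not MDS (MDS requires d = n − k + 1 exactly).
Description: the claimed parameters are [20, 10, 12]_3; such a code would be impossible (violates the Singleton bound).


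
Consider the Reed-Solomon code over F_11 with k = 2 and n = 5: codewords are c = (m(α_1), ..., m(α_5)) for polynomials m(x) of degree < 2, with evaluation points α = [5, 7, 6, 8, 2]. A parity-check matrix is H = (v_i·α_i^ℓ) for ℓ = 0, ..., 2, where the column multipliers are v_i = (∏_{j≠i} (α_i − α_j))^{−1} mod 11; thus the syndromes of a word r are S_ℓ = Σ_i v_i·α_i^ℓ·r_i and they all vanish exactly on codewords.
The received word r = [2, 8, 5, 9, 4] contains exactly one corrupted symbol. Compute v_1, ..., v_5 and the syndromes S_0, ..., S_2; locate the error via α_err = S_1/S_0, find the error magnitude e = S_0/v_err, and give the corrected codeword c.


S = (3, 2, 5), error at position 4, error magnitude e = 9, c = [2, 8, 5, 0, 4].

Step 1: column multipliers v_i = (∏_{j≠i}(α_i − α_j))^{−1} mod 11.
  i = 1 (α = 5): (5−7)(5−6)(5−8)(5−2) = (−2)·(−1)·(−3)·3 = −18 ≡ 4, so v_1 = 4^{−1} = 3 (mod 11).
  i = 2 (α = 7): (7−5)(7−6)(7−8)(7−2) = 2·1·(−1)·5 = −10 ≡ 1, so v_2 = 1^{−1} = 1 (mod 11).
  i = 3 (α = 6): (6−5)(6−7)(6−8)(6−2) = 1·(−1)·(−2)·4 = 8 ≡ 8, so v_3 = 8^{−1} = 7 (mod 11).
  i = 4 (α = 8): (8−5)(8−7)(8−6)(8−2) = 3·1·2·6 = 36 ≡ 3, so v_4 = 3^{−1} = 4 (mod 11).
  i = 5 (α = 2): (2−5)(2−7)(2−6)(2−8) = (−3)·(−5)·(−4)·(−6) = 360 ≡ 8, so v_5 = 8^{−1} = 7 (mod 11).
  v = [3, 1, 7, 4, 7].
Step 2: syndromes of r = [2, 8, 5, 9, 4] (all sums mod 11).
  S_0 = Σ v_i r_i = 3·2 + 1·8 + 7·5 + 4·9 + 7·4 = 113 ≡ 3.
  S_1 = Σ v_i α_i r_i = 3·5·2 + 1·7·8 + 7·6·5 + 4·8·9 + 7·2·4 = 640 ≡ 2.
  α_i^2 mod 11 = [3, 5, 3, 9, 4].
  S_2 = Σ v_i α_i^2 r_i = 3·3·2 + 1·5·8 + 7·3·5 + 4·9·9 + 7·4·4 = 599 ≡ 5.
  S = (3, 2, 5) ≠ 0, so r is not a codeword (an error is present).
Step 3: locate the error. For a single error e at position i, S_ℓ = v_i·e·α_i^ℓ, so α_err = S_1/S_0.
  S_0^{−1} = 3^{−1} = 4 (mod 11), so α_err = 2·4 = 8 ≡ 8 = α_4. Error position i = 4.
  Consistency check: S_2/S_1 = 5·6 = 30 ≡ 8 = α_err ✓ (single-error assumption holds).
Step 4: error magnitude e = S_0/v_4 = S_0·∏_{j≠4}(α_4 − α_j) = 3·3 = 9 ≡ 9 (mod 11).
Step 5: correct position 4: c_4 = r_4 − e = 9 − 9 ≡ 0 (mod 11). Hence c = [2, 8, 5, 0, 4].
  Check: interpolating c through the α_i gives m(x) = 9 + 3·x (degree < 2) with m(α_i) = c_i for every i, so c is indeed a codeword.


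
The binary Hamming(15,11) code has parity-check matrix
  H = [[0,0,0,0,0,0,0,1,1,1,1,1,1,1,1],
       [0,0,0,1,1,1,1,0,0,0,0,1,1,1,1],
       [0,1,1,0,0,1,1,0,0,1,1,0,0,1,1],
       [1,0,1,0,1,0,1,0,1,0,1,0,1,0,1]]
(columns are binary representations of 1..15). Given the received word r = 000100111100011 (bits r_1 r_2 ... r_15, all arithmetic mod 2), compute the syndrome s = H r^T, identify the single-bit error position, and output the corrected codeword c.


s = (1, 0, 0, 1)^T, error position = 9, corrected codeword c = 000100110100011

Compute s = H r^T mod 2 one row at a time:
  s_1 = 1 + 1 + 1 + 0 + 0 + 0 + 1 + 1 = 5 ≡ 1 (mod 2).
  s_2 = 1 + 0 + 0 + 1 + 0 + 0 + 1 + 1 = 4 ≡ 0 (mod 2).
  s_3 = 0 + 0 + 0 + 1 + 1 + 0 + 1 + 1 = 4 ≡ 0 (mod 2).
  s_4 = 0 + 0 + 0 + 1 + 1 + 0 + 0 + 1 = 3 ≡ 1 (mod 2).
s = (1, 0, 0, 1)^T — this equals column 9 of H (binary 1001), so error is at position 9.
Correct: flip bit 9 of r = 000100111100011 to get c = 000100110100011.


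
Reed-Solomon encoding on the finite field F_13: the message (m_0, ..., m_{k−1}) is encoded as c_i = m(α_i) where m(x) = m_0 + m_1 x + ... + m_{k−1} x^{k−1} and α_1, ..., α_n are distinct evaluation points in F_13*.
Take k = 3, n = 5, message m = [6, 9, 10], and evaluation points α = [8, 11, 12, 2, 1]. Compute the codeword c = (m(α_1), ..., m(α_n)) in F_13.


c = [3, 2, 7, 12, 12]

Message polynomial: m(x) = 6 + 9·x + 10·x^2 (mod 13).
For each evaluation point α_i, compute m(α_i) mod 13:
  α_1 = 8: Horner steps 10 → 11 → 3, so m(8) = 3.
  α_2 = 11: Horner steps 10 → 2 → 2, so m(11) = 2.
  α_3 = 12: Horner steps 10 → 12 → 7, so m(12) = 7.
  α_4 = 2: Horner steps 10 → 3 → 12, so m(2) = 12.
  α_5 = 1: Horner steps 10 → 6 → 12, so m(1) = 12.
Codeword c = [3, 2, 7, 12, 12] ∈ F_13^5.


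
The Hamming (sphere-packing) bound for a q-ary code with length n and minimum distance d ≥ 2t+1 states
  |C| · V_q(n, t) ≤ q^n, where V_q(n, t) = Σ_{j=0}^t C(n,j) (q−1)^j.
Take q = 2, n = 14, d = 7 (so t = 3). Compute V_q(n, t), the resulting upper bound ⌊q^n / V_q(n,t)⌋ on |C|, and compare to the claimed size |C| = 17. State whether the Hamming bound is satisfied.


V_q(n, t) = 470, q^n = 16384, Hamming bound = 34, |C| = 17 ≤ bound (satisfied).

Step 1: Compute V_q(n, t) = Σ_{j=0}^3 C(n, j) (q−1)^j.
  j = 0: C(14,0)·(1)^0 = 1·1 = 1.
  j = 1: C(14,1)·(1)^1 = 14·1 = 14.
  j = 2: C(14,2)·(1)^2 = 91·1 = 91.
  j = 3: C(14,3)·(1)^3 = 364·1 = 364.
  V_q(n, t) = 1 + 14 + 91 + 364 = 470.
Step 2: q^n = 2^14 = 16384.
Step 3: Hamming bound ⌊q^n / V_q(n,t)⌋ = ⌊16384/470⌋ = 34.
Step 4: Compare |C| = 17 to 34: satisfied.
The claimed |C| lies below the Hamming bound.


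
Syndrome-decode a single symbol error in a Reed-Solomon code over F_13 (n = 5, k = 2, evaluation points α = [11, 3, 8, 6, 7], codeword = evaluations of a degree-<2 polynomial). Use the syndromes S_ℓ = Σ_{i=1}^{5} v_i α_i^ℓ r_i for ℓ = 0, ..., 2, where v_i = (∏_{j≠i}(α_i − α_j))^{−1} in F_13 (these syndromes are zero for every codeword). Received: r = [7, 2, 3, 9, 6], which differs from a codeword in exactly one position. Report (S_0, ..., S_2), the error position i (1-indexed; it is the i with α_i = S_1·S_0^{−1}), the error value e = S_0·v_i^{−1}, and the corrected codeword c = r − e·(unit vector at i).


S = (3, 9, 1), error at position 2, error magnitude e = 10, c = [7, 5, 3, 9, 6].

Step 1: column multipliers v_i = (∏_{j≠i}(α_i − α_j))^{−1} mod 13.
  i = 1 (α = 11): (11−3)(11−8)(11−6)(11−7) = 8·3·5·4 = 480 ≡ 12, so v_1 = 12^{−1} = 12 (mod 13).
  i = 2 (α = 3): (3−11)(3−8)(3−6)(3−7) = (−8)·(−5)·(−3)·(−4) = 480 ≡ 12, so v_2 = 12^{−1} = 12 (mod 13).
  i = 3 (α = 8): (8−11)(8−3)(8−6)(8−7) = (−3)·5·2·1 = −30 ≡ 9, so v_3 = 9^{−1} = 3 (mod 13).
  i = 4 (α = 6): (6−11)(6−3)(6−8)(6−7) = (−5)·3·(−2)·(−1) = −30 ≡ 9, so v_4 = 9^{−1} = 3 (mod 13).
  i = 5 (α = 7): (7−11)(7−3)(7−8)(7−6) = (−4)·4·(−1)·1 = 16 ≡ 3, so v_5 = 3^{−1} = 9 (mod 13).
  v = [12, 12, 3, 3, 9].
Step 2: syndromes of r = [7, 2, 3, 9, 6] (all sums mod 13).
  S_0 = Σ v_i r_i = 12·7 + 12·2 + 3·3 + 3·9 + 9·6 = 198 ≡ 3.
  S_1 = Σ v_i α_i r_i = 12·11·7 + 12·3·2 + 3·8·3 + 3·6·9 + 9·7·6 = 1608 ≡ 9.
  α_i^2 mod 13 = [4, 9, 12, 10, 10].
  S_2 = Σ v_i α_i^2 r_i = 12·4·7 + 12·9·2 + 3·12·3 + 3·10·9 + 9·10·6 = 1470 ≡ 1.
  S = (3, 9, 1) ≠ 0, so r is not a codeword (an error is present).
Step 3: locate the error. For a single error e at position i, S_ℓ = v_i·e·α_i^ℓ, so α_err = S_1/S_0.
  S_0^{−1} = 3^{−1} = 9 (mod 13), so α_err = 9·9 = 81 ≡ 3 = α_2. Error position i = 2.
  Consistency check: S_2/S_1 = 1·3 = 3 ≡ 3 = α_err ✓ (single-error assumption holds).
Step 4: error magnitude e = S_0/v_2 = S_0·∏_{j≠2}(α_2 − α_j) = 3·12 = 36 ≡ 10 (mod 13).
Step 5: correct position 2: c_2 = r_2 − e = 2 − 10 ≡ 5 (mod 13). Hence c = [7, 5, 3, 9, 6].
  Check: interpolating c through the α_i gives m(x) = 1 + 10·x (degree < 2) with m(α_i) = c_i for every i, so c is indeed a codeword.


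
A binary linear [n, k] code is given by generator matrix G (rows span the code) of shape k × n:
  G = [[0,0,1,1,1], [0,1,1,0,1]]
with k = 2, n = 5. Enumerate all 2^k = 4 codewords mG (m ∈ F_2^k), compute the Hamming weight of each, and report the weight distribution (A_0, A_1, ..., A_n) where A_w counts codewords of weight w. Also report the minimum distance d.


Weight distribution: A_0 = 1, A_2 = 1, A_3 = 2. Minimum distance d = 2.

Enumerate all 2^2 = 4 messages m ∈ F_2^2.
For each, compute codeword c = mG in F_2^5, then tally its weight.
  m = 00 → c = 00000, weight = 0.
  m = 10 → c = 00111, weight = 3.
  m = 01 → c = 01101, weight = 3.
  m = 11 → c = 01010, weight = 2.
Tally weights:
  weight 0: 1 codewords.
  weight 2: 1 codewords.
  weight 3: 2 codewords.
Minimum distance d = smallest w > 0 with A_w > 0 = 2.
Sanity: Σ A_w = 4 = 2^2 = 4 ✓.
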